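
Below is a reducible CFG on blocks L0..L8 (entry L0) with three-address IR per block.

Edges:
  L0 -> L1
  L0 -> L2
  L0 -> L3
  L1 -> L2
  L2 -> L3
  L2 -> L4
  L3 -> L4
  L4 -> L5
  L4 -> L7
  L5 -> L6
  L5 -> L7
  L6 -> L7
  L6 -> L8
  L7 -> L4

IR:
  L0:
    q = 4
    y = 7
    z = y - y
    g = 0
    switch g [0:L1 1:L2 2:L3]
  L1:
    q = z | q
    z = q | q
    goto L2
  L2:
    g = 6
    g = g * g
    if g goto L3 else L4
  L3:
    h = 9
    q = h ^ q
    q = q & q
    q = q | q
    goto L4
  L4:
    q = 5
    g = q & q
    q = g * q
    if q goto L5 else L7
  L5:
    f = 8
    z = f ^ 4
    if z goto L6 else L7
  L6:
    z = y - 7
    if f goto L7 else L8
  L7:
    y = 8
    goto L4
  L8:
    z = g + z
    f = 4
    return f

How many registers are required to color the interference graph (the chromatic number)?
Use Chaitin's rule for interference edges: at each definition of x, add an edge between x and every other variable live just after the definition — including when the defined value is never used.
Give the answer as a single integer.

Answer: 4

Working:
Per-block:
  L0: def={g,q,y,z} ue=∅
  L1: def={q,z} ue={q,z}
  L2: def={g} ue=∅
  L3: def={h,q} ue={q}
  L4: def={g,q} ue=∅
  L5: def={f,z} ue=∅
  L6: def={z} ue={f,y}
  L7: def={y} ue=∅
  L8: def={f,z} ue={g,z}

Live sets:
  live L0: ∅→{q,y,z}
  live L1: {q,y,z}→{q,y}
  live L2: {q,y}→{q,y}
  live L3: {q,y}→{y}
  live L4: {y}→{g,y}
  live L5: {g,y}→{f,g,y}
  live L6: {f,g,y}→{g,z}
  live L7: ∅→{y}
  live L8: {g,z}→∅

Interference:
  f↔{g,y,z}
  g↔{f,q,y,z}
  h↔{q,y}
  q↔{g,h,y,z}
  y↔{f,g,h,q,z}
  z↔{f,g,q,y}

Colouring:
  lower bound: {f,g,y,z} mutually conflict ⇒ χ ≥ 4
  assign f→r2 g→r1 h→r1 q→r2 y→r0 z→r3 — no edge inside a register ⇒ χ ≤ 4
  χ = 4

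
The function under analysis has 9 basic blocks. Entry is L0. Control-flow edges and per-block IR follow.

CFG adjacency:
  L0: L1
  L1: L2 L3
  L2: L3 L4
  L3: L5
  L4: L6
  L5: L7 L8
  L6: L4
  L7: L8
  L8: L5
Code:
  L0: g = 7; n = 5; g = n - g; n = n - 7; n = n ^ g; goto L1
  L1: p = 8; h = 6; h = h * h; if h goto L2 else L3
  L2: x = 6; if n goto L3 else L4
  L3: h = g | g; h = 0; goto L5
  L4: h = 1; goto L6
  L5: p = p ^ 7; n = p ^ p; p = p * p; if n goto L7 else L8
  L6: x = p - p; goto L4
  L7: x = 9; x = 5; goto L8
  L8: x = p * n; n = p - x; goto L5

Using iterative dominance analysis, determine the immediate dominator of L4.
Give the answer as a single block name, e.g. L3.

Answer: L2

Working:
idom tree: L1←L0 L2←L1 L3←L1 L4←L2 L5←L3 L6←L4 L7←L5 L8←L5
Dom at joins:
  L3: preds {L1,L2}: {L0,L1} ∩ {L0,L1,L2} = {L0,L1}; idom=L1
  L4: preds {L2,L6}: {L0,L1,L2} ∩ {L0,L1,L2,L4,L6} = {L0,L1,L2}; idom=L2
  L5: preds {L3,L8}: {L0,L1,L3} ∩ {L0,L1,L3,L5,L8} = {L0,L1,L3}; idom=L3
  L8: preds {L5,L7}: {L0,L1,L3,L5} ∩ {L0,L1,L3,L5,L7} = {L0,L1,L3,L5}; idom=L5

idom(L4) = L2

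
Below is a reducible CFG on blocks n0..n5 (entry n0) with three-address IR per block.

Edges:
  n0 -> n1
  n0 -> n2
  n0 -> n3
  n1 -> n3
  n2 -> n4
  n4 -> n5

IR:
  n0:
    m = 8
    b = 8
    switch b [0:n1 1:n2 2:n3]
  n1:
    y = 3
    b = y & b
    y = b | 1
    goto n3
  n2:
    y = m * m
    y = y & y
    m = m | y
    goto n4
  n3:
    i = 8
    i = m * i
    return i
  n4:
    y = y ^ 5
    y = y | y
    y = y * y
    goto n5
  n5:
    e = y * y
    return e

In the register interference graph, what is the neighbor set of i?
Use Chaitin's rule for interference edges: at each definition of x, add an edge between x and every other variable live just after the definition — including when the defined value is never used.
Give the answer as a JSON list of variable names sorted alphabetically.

Answer: ["m"]

Analysis:
Per-block:
  n0: def={b,m} ue=∅
  n1: def={b,y} ue={b}
  n2: def={m,y} ue={m}
  n3: def={i} ue={m}
  n4: def={y} ue={y}
  n5: def={e} ue={y}

Live sets:
  n0 li=∅ lo={b,m}
  n1 li={b,m} lo={m}
  n2 li={m} lo={y}
  n3 li={m} lo=∅
  n4 li={y} lo={y}
  n5 li={y} lo=∅

Conflict graph:
  b: {m,y}
  e: ∅
  i: {m}
  m: {b,i,y}
  y: {b,m}

N(i) = ["m"]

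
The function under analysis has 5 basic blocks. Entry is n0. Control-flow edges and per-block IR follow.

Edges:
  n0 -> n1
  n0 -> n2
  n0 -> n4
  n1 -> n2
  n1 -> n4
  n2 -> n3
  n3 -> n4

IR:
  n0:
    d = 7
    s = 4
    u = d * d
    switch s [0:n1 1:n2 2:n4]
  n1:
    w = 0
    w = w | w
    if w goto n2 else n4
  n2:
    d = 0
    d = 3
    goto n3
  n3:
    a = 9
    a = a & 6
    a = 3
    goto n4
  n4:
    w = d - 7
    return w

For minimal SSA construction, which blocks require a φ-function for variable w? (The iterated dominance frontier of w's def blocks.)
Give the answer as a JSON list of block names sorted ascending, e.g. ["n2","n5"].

idom tree: n1←n0 n2←n0 n3←n2 n4←n0
Join-block Dom:
  n2: preds {n0,n1}: {n0} ∩ {n0,n1} = {n0}; idom=n0
  n4: preds {n0,n1,n3}: {n0} ∩ {n0,n1} ∩ {n0,n2,n3} = {n0}; idom=n0

DF derivation:
  join n2 pred n0: · stop@n0
  join n2 pred n1: n1 stop@n0
  join n4 pred n0: · stop@n0
  join n4 pred n1: n1 stop@n0
  join n4 pred n3: n3→n2 stop@n0
  n0: DF=∅
  n1: DF={n2,n4}
  n2: DF={n4}
  n3: DF={n4}
  n4: DF=∅

φ for w: defs {n1,n4}
  DF⁺ = {n2,n4}

Answer: ["n2", "n4"]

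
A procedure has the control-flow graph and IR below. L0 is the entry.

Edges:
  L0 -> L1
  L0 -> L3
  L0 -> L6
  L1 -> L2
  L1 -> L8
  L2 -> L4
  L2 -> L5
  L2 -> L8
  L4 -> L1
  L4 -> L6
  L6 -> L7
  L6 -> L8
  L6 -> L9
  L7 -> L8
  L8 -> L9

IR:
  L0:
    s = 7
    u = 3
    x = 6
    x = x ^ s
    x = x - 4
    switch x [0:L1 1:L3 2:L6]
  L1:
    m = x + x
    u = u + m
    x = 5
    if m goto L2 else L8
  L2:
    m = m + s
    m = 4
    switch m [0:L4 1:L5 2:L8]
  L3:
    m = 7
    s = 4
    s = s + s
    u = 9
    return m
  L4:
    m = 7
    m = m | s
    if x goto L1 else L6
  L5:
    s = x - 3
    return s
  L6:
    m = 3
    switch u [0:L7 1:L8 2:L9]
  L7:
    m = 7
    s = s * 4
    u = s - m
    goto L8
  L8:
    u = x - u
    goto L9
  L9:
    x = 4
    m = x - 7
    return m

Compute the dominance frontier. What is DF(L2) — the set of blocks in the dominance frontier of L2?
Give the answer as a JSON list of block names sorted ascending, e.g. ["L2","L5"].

Answer: ["L1", "L6", "L8"]

Working:
idom tree: L1←L0 L2←L1 L3←L0 L4←L2 L5←L2 L6←L0 L7←L6 L8←L0 L9←L0
Dom∩ at merges:
  L1: preds {L0,L4}: {L0} ∩ {L0,L1,L2,L4} = {L0}; idom=L0
  L6: preds {L0,L4}: {L0} ∩ {L0,L1,L2,L4} = {L0}; idom=L0
  L8: preds {L1,L2,L6,L7}: {L0,L1} ∩ {L0,L1,L2} ∩ {L0,L6} ∩ {L0,L6,L7} = {L0}; idom=L0
  L9: preds {L6,L8}: {L0,L6} ∩ {L0,L8} = {L0}; idom=L0

DF walk-up:
  join L1 pred L0: · stop@L0
  join L1 pred L4: L4→L2→L1 stop@L0
  join L6 pred L0: · stop@L0
  join L6 pred L4: L4→L2→L1 stop@L0
  join L8 pred L1: L1 stop@L0
  join L8 pred L2: L2→L1 stop@L0
  join L8 pred L6: L6 stop@L0
  join L8 pred L7: L7→L6 stop@L0
  join L9 pred L6: L6 stop@L0
  join L9 pred L8: L8 stop@L0
  L0: DF=∅
  L1: DF={L1,L6,L8}
  L2: DF={L1,L6,L8}
  L3: DF=∅
  L4: DF={L1,L6}
  L5: DF=∅
  L6: DF={L8,L9}
  L7: DF={L8}
  L8: DF={L9}
  L9: DF=∅

DF(L2) = ["L1", "L6", "L8"]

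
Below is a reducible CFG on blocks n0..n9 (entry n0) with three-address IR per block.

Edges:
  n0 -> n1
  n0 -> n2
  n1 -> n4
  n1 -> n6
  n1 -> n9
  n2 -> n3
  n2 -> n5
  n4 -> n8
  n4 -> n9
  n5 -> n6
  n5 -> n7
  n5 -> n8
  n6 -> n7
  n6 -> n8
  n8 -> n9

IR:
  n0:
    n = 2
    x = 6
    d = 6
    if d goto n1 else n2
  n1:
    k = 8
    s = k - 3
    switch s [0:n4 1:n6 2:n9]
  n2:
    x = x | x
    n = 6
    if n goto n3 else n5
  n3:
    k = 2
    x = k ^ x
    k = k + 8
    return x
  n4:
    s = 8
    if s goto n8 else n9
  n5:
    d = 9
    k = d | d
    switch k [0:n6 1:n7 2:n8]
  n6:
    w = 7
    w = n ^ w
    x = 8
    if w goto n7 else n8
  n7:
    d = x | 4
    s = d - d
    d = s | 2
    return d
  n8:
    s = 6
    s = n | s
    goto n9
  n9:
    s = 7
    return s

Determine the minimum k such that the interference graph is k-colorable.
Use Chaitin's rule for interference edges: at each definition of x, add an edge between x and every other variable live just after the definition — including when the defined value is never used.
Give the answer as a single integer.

Answer: 3

Analysis:
Block summaries:
  n0 def {d,n,x} use ∅
  n1 def {k,s} use ∅
  n2 def {n,x} use {x}
  n3 def {k,x} use {x}
  n4 def {s} use ∅
  n5 def {d,k} use ∅
  n6 def {w,x} use {n}
  n7 def {d,s} use {x}
  n8 def {s} use {n}
  n9 def {s} use ∅

Backward fixpoint:
  live n0: ∅→{n,x}
  live n1: {n}→{n}
  live n2: {x}→{n,x}
  live n3: {x}→∅
  live n4: {n}→{n}
  live n5: {n,x}→{n,x}
  live n6: {n}→{n,x}
  live n7: {x}→∅
  live n8: {n}→∅
  live n9: ∅→∅

Interfere edges:
  d: {n,x}
  k: {n,x}
  n: {d,k,s,w,x}
  s: {n}
  w: {n,x}
  x: {d,k,n,w}

Chromatic number:
  {d,n,x} pairwise interfere (3-clique) ⇒ χ ≥ 3
  assign d→R2 k→R2 n→R0 s→R1 w→R2 x→R1 — no edge inside a register ⇒ χ ≤ 3
  χ = 3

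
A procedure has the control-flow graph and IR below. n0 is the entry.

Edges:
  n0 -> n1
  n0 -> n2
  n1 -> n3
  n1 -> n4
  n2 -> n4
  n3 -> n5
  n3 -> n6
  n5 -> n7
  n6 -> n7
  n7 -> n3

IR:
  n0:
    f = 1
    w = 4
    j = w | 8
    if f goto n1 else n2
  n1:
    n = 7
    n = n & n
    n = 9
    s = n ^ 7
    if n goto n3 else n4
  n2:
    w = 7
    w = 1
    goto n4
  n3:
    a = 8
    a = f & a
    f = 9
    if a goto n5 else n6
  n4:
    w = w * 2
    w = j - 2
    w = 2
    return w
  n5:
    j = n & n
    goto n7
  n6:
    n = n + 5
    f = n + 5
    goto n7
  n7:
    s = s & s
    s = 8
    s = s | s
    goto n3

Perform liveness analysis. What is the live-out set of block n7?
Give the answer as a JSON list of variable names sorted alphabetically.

Answer: ["f", "n", "s"]

Analysis:
Per-block:
  n0: def={f,j,w} ue=∅
  n1: def={n,s} ue=∅
  n2: def={w} ue=∅
  n3: def={a,f} ue={f}
  n4: def={w} ue={j,w}
  n5: def={j} ue={n}
  n6: def={f,n} ue={n}
  n7: def={s} ue={s}

Live sets:
  n0: in=∅ out={f,j,w}
  n1: in={f,j,w} out={f,j,n,s,w}
  n2: in={j} out={j,w}
  n3: in={f,n,s} out={f,n,s}
  n4: in={j,w} out=∅
  n5: in={f,n,s} out={f,n,s}
  n6: in={n,s} out={f,n,s}
  n7: in={f,n,s} out={f,n,s}

live-out(n7) = ["f", "n", "s"]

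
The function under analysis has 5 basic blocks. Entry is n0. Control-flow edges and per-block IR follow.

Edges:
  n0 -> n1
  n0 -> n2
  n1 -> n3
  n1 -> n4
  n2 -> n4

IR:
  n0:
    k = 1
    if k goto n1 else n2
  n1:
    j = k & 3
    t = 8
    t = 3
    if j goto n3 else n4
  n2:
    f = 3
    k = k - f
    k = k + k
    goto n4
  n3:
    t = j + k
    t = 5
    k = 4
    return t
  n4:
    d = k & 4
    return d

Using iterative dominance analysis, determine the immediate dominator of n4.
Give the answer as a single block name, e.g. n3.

Answer: n0

Derivation:
idom tree: n1←n0 n2←n0 n3←n1 n4←n0
Dom∩ at merges:
  n4: preds {n1,n2}: {n0,n1} ∩ {n0,n2} = {n0}; idom=n0

idom(n4) = n0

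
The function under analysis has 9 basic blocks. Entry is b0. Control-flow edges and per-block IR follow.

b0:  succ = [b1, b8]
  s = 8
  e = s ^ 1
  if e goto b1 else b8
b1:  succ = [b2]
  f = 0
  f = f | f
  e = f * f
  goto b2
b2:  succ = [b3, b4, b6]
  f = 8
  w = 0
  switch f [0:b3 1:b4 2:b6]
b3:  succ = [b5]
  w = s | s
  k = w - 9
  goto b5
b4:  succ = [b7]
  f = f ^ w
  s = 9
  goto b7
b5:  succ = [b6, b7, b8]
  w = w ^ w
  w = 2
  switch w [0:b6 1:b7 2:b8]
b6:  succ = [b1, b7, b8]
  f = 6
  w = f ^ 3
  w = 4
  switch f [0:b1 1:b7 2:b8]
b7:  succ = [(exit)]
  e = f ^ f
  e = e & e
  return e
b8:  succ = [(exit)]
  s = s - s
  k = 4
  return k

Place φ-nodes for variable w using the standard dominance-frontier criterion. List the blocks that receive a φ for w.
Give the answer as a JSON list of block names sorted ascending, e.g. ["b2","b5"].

Answer: ["b1", "b6", "b7", "b8"]

Derivation:
idom tree: b1←b0 b2←b1 b3←b2 b4←b2 b5←b3 b6←b2 b7←b2 b8←b0
Join-block Dom:
  b1: preds {b0,b6}: {b0} ∩ {b0,b1,b2,b6} = {b0}; idom=b0
  b6: preds {b2,b5}: {b0,b1,b2} ∩ {b0,b1,b2,b3,b5} = {b0,b1,b2}; idom=b2
  b7: preds {b4,b5,b6}: {b0,b1,b2,b4} ∩ {b0,b1,b2,b3,b5} ∩ {b0,b1,b2,b6} = {b0,b1,b2}; idom=b2
  b8: preds {b0,b5,b6}: {b0} ∩ {b0,b1,b2,b3,b5} ∩ {b0,b1,b2,b6} = {b0}; idom=b0

DF derivation:
  join b1 pred b0: · stop@b0
  join b1 pred b6: b6→b2→b1 stop@b0
  join b6 pred b2: · stop@b2
  join b6 pred b5: b5→b3 stop@b2
  join b7 pred b4: b4 stop@b2
  join b7 pred b5: b5→b3 stop@b2
  join b7 pred b6: b6 stop@b2
  join b8 pred b0: · stop@b0
  join b8 pred b5: b5→b3→b2→b1 stop@b0
  join b8 pred b6: b6→b2→b1 stop@b0
  b0 → ∅
  b1 → {b1,b8}
  b2 → {b1,b8}
  b3 → {b6,b7,b8}
  b4 → {b7}
  b5 → {b6,b7,b8}
  b6 → {b1,b7,b8}
  b7 → ∅
  b8 → ∅

φ for w: defs {b2,b3,b5,b6}
  DF⁺ = {b1,b6,b7,b8}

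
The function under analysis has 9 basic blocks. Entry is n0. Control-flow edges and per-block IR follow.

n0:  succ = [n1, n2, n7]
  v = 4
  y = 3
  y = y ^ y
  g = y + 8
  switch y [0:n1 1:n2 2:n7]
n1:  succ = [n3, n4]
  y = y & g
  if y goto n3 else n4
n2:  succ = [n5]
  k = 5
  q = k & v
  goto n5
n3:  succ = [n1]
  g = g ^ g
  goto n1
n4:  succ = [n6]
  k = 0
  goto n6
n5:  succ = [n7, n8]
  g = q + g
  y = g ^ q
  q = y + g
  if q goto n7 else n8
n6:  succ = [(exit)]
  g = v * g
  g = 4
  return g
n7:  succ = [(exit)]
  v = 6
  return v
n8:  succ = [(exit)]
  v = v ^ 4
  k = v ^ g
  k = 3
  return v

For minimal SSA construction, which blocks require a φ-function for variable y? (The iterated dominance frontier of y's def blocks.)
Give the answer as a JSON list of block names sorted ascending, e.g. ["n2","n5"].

Answer: ["n1", "n7"]

Working:
idom tree: n1←n0 n2←n0 n3←n1 n4←n1 n5←n2 n6←n4 n7←n0 n8←n5
Dom at joins:
  n1: preds {n0,n3}: {n0} ∩ {n0,n1,n3} = {n0}; idom=n0
  n7: preds {n0,n5}: {n0} ∩ {n0,n2,n5} = {n0}; idom=n0

Frontier:
  join n1 pred n0: · stop@n0
  join n1 pred n3: n3→n1 stop@n0
  join n7 pred n0: · stop@n0
  join n7 pred n5: n5→n2 stop@n0
  n0: DF=∅
  n1: DF={n1}
  n2: DF={n7}
  n3: DF={n1}
  n4: DF=∅
  n5: DF={n7}
  n6: DF=∅
  n7: DF=∅
  n8: DF=∅

φ for y: defs {n0,n1,n5}
  DF⁺ = {n1,n7}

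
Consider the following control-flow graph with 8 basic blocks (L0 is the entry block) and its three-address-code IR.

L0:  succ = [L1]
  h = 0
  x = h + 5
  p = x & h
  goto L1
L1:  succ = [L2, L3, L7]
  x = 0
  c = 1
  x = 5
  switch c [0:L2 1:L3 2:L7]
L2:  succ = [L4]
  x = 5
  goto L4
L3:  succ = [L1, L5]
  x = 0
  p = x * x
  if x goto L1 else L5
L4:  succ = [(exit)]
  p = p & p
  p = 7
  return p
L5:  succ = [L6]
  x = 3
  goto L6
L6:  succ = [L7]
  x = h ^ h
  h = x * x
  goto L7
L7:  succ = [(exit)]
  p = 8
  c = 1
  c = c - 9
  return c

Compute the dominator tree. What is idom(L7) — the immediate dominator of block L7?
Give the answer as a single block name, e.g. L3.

idom tree: L1←L0 L2←L1 L3←L1 L4←L2 L5←L3 L6←L5 L7←L1
Dom at joins:
  L1: preds {L0,L3}: {L0} ∩ {L0,L1,L3} = {L0}; idom=L0
  L7: preds {L1,L6}: {L0,L1} ∩ {L0,L1,L3,L5,L6} = {L0,L1}; idom=L1

idom(L7) = L1

Answer: L1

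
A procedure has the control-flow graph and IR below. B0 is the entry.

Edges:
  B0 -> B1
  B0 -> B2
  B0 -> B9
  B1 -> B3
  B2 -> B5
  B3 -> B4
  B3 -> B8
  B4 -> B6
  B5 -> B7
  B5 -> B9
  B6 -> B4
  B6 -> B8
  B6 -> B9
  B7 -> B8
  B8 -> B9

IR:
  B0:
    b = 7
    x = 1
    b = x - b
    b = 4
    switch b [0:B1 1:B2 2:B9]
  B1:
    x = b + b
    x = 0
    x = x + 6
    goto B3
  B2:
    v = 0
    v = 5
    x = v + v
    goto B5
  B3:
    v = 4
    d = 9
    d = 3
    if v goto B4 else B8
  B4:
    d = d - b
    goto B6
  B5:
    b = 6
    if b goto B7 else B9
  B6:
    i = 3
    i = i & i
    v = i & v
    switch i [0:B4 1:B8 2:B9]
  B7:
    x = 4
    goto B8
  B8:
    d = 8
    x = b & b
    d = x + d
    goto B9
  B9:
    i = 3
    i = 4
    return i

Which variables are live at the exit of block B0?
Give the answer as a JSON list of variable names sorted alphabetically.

Answer: ["b"]

Working:
Per-block:
  B0 def {b,x} use ∅
  B1 def {x} use {b}
  B2 def {v,x} use ∅
  B3 def {d,v} use ∅
  B4 def {d} use {b,d}
  B5 def {b} use ∅
  B6 def {i,v} use {v}
  B7 def {x} use ∅
  B8 def {d,x} use {b}
  B9 def {i} use ∅

Backward fixpoint:
  B0 li=∅ lo={b}
  B1 li={b} lo={b}
  B2 li=∅ lo=∅
  B3 li={b} lo={b,d,v}
  B4 li={b,d,v} lo={b,d,v}
  B5 li=∅ lo={b}
  B6 li={b,d,v} lo={b,d,v}
  B7 li={b} lo={b}
  B8 li={b} lo=∅
  B9 li=∅ lo=∅

live-out(B0) = ["b"]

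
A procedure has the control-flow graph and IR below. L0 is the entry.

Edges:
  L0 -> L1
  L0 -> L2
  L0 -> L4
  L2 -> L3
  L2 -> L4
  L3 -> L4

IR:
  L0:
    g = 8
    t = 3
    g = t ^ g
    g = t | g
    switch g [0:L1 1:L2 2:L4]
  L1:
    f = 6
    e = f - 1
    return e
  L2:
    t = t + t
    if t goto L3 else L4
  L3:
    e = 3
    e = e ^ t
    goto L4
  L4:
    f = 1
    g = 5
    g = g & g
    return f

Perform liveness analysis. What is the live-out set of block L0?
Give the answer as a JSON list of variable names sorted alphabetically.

Block summaries:
  L0: {g,t} / ∅
  L1: {e,f} / ∅
  L2: {t} / {t}
  L3: {e} / {t}
  L4: {f,g} / ∅

Liveness:
  live L0: ∅→{t}
  live L1: ∅→∅
  live L2: {t}→{t}
  live L3: {t}→∅
  live L4: ∅→∅

live-out(L0) = ["t"]

Answer: ["t"]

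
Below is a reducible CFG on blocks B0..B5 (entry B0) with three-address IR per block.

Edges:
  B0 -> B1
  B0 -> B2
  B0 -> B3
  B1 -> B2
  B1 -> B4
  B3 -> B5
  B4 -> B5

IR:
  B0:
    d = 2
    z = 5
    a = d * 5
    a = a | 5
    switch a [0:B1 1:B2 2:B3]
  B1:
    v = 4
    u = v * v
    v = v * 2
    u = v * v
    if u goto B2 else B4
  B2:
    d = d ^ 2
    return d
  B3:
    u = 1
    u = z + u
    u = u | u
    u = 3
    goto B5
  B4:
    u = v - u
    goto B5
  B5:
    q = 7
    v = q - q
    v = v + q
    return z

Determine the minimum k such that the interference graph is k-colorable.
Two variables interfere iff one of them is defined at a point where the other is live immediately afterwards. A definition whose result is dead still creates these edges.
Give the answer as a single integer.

Per-block:
  B0 def {a,d,z} use ∅
  B1 def {u,v} use ∅
  B2 def {d} use {d}
  B3 def {u} use {z}
  B4 def {u} use {u,v}
  B5 def {q,v} use {z}

Liveness:
  B0 li=∅ lo={d,z}
  B1 li={d,z} lo={d,u,v,z}
  B2 li={d} lo=∅
  B3 li={z} lo={z}
  B4 li={u,v,z} lo={z}
  B5 li={z} lo=∅

Conflict graph:
  a — {d,z}
  d — {a,u,v,z}
  q — {v,z}
  u — {d,v,z}
  v — {d,q,u,z}
  z — {a,d,q,u,v}

Colouring:
  clique {d,u,v,z} ⇒ need ≥ 4
  assign a→R2 d→R1 q→R1 u→R3 v→R2 z→R0 — no edge inside a register ⇒ χ ≤ 4
  χ = 4

Answer: 4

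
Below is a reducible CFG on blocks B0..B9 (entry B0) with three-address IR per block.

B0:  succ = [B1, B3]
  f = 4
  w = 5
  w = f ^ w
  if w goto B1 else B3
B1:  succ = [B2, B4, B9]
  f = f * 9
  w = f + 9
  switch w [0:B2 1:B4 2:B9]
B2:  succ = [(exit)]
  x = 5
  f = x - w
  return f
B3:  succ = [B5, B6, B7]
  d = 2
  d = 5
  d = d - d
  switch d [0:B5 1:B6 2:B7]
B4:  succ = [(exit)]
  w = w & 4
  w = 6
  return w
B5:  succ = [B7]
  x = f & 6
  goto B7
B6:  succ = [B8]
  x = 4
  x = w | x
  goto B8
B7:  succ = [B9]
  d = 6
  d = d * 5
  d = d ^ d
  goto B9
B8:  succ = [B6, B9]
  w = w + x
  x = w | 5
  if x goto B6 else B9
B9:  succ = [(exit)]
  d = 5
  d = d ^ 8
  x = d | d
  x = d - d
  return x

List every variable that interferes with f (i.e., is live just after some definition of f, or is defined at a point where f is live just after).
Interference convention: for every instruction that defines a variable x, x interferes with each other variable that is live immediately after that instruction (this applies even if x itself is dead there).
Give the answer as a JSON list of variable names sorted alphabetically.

Answer: ["d", "w"]

Analysis:
Per-block:
  B0: def={f,w} ue=∅
  B1: def={f,w} ue={f}
  B2: def={f,x} ue={w}
  B3: def={d} ue=∅
  B4: def={w} ue={w}
  B5: def={x} ue={f}
  B6: def={x} ue={w}
  B7: def={d} ue=∅
  B8: def={w,x} ue={w,x}
  B9: def={d,x} ue=∅

Liveness:
  B0: in=∅ out={f,w}
  B1: in={f} out={w}
  B2: in={w} out=∅
  B3: in={f,w} out={f,w}
  B4: in={w} out=∅
  B5: in={f} out=∅
  B6: in={w} out={w,x}
  B7: in=∅ out=∅
  B8: in={w,x} out={w}
  B9: in=∅ out=∅

Interfere edges:
  d: {f,w,x}
  f: {d,w}
  w: {d,f,x}
  x: {d,w}

N(f) = ["d", "w"]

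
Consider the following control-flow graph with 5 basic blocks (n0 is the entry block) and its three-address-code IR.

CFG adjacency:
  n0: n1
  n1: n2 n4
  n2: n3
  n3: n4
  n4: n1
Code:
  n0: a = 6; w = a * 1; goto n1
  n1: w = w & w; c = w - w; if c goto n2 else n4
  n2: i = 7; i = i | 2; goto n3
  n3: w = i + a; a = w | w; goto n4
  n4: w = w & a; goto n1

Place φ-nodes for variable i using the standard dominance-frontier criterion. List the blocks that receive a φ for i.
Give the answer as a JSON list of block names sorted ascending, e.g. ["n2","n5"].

idom tree: n1←n0 n2←n1 n3←n2 n4←n1
Dom∩ at merges:
  n1: preds {n0,n4}: {n0} ∩ {n0,n1,n4} = {n0}; idom=n0
  n4: preds {n1,n3}: {n0,n1} ∩ {n0,n1,n2,n3} = {n0,n1}; idom=n1

DF derivation:
  join n1 pred n0: · stop@n0
  join n1 pred n4: n4→n1 stop@n0
  join n4 pred n1: · stop@n1
  join n4 pred n3: n3→n2 stop@n1
  DF(n0)=∅
  DF(n1)={n1}
  DF(n2)={n4}
  DF(n3)={n4}
  DF(n4)={n1}

φ for i: defs {n2}
  DF⁺ = {n1,n4}

Answer: ["n1", "n4"]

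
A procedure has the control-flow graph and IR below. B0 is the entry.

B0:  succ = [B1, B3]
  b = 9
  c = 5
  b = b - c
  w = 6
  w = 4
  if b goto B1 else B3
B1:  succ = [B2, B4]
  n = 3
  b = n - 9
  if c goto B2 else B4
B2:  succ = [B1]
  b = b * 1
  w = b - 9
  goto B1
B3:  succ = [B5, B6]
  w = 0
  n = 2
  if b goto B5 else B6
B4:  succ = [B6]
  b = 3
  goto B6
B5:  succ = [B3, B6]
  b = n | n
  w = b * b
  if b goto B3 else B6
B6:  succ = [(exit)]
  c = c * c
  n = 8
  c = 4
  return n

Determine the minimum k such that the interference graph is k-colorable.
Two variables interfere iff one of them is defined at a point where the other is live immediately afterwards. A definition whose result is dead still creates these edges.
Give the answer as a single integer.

Block summaries:
  B0: def={b,c,w} ue=∅
  B1: def={b,n} ue={c}
  B2: def={b,w} ue={b}
  B3: def={n,w} ue={b}
  B4: def={b} ue=∅
  B5: def={b,w} ue={n}
  B6: def={c,n} ue={c}

Backward fixpoint:
  B0 li=∅ lo={b,c}
  B1 li={c} lo={b,c}
  B2 li={b,c} lo={c}
  B3 li={b,c} lo={c,n}
  B4 li={c} lo={c}
  B5 li={c,n} lo={b,c}
  B6 li={c} lo=∅

Interfere edges:
  b — {c,n,w}
  c — {b,n,w}
  n — {b,c}
  w — {b,c}

Registers:
  clique {b,c,n} ⇒ need ≥ 3
  3-colouring: c0={b}  c1={c}  c2={n,w}
  χ = 3

Answer: 3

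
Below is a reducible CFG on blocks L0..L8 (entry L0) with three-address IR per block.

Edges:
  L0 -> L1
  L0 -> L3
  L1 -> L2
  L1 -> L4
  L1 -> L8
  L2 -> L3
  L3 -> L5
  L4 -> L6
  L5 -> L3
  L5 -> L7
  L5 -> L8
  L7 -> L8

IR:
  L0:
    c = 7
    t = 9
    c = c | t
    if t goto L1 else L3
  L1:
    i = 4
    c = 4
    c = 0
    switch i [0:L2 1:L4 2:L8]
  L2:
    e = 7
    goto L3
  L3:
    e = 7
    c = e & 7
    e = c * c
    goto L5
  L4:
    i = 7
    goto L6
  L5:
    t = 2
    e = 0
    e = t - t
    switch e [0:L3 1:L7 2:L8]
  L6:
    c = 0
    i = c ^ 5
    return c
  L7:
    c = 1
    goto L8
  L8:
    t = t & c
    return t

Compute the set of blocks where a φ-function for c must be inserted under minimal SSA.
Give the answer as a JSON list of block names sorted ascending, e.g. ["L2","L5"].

Answer: ["L3", "L8"]

Derivation:
idom tree: L1←L0 L2←L1 L3←L0 L4←L1 L5←L3 L6←L4 L7←L5 L8←L0
Join-block Dom:
  L3: preds {L0,L2,L5}: {L0} ∩ {L0,L1,L2} ∩ {L0,L3,L5} = {L0}; idom=L0
  L8: preds {L1,L5,L7}: {L0,L1} ∩ {L0,L3,L5} ∩ {L0,L3,L5,L7} = {L0}; idom=L0

DF derivation:
  join L3 pred L0: · stop@L0
  join L3 pred L2: L2→L1 stop@L0
  join L3 pred L5: L5→L3 stop@L0
  join L8 pred L1: L1 stop@L0
  join L8 pred L5: L5→L3 stop@L0
  join L8 pred L7: L7→L5→L3 stop@L0
  L0: DF=∅
  L1: DF={L3,L8}
  L2: DF={L3}
  L3: DF={L3,L8}
  L4: DF=∅
  L5: DF={L3,L8}
  L6: DF=∅
  L7: DF={L8}
  L8: DF=∅

φ for c: defs {L0,L1,L3,L6,L7}
  DF⁺ = {L3,L8}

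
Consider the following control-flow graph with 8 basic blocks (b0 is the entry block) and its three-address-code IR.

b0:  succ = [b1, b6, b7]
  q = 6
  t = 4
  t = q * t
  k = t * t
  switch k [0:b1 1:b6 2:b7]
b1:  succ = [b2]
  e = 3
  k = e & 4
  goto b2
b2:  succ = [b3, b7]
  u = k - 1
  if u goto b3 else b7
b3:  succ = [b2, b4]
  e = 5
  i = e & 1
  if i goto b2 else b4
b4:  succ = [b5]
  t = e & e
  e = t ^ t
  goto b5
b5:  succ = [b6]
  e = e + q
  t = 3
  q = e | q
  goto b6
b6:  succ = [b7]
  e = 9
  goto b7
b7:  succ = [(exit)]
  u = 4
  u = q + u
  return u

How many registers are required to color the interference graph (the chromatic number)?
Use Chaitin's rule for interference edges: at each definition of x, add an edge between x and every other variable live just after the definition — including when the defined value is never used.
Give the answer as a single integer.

Per-block:
  b0 def {k,q,t} use ∅
  b1 def {e,k} use ∅
  b2 def {u} use {k}
  b3 def {e,i} use ∅
  b4 def {e,t} use {e}
  b5 def {e,q,t} use {e,q}
  b6 def {e} use ∅
  b7 def {u} use {q}

Liveness:
  live b0: ∅→{q}
  live b1: {q}→{k,q}
  live b2: {k,q}→{k,q}
  live b3: {k,q}→{e,k,q}
  live b4: {e,q}→{e,q}
  live b5: {e,q}→{q}
  live b6: {q}→{q}
  live b7: {q}→∅

Interfere edges:
  e: {i,k,q,t}
  i: {e,k,q}
  k: {e,i,q,u}
  q: {e,i,k,t,u}
  t: {e,q}
  u: {k,q}

Chromatic number:
  clique {e,i,k,q} ⇒ need ≥ 4
  4-colouring: c0={q}  c1={e,u}  c2={k,t}  c3={i}
  χ = 4

Answer: 4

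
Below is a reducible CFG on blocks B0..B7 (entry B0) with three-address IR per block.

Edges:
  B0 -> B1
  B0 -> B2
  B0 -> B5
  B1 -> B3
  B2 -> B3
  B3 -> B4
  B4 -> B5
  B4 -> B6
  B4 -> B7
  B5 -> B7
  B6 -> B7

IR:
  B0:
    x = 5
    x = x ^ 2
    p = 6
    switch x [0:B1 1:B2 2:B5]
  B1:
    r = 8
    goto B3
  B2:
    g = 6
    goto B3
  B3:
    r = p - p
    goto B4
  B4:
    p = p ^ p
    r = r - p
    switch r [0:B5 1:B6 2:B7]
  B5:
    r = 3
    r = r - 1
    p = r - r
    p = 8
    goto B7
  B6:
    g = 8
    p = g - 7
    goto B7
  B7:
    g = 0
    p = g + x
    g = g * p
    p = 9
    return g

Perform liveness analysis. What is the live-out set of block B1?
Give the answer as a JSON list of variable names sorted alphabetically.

Answer: ["p", "x"]

Derivation:
Block summaries:
  B0: {p,x} / ∅
  B1: {r} / ∅
  B2: {g} / ∅
  B3: {r} / {p}
  B4: {p,r} / {p,r}
  B5: {p,r} / ∅
  B6: {g,p} / ∅
  B7: {g,p} / {x}

Liveness:
  B0: in=∅ out={p,x}
  B1: in={p,x} out={p,x}
  B2: in={p,x} out={p,x}
  B3: in={p,x} out={p,r,x}
  B4: in={p,r,x} out={x}
  B5: in={x} out={x}
  B6: in={x} out={x}
  B7: in={x} out=∅

live-out(B1) = ["p", "x"]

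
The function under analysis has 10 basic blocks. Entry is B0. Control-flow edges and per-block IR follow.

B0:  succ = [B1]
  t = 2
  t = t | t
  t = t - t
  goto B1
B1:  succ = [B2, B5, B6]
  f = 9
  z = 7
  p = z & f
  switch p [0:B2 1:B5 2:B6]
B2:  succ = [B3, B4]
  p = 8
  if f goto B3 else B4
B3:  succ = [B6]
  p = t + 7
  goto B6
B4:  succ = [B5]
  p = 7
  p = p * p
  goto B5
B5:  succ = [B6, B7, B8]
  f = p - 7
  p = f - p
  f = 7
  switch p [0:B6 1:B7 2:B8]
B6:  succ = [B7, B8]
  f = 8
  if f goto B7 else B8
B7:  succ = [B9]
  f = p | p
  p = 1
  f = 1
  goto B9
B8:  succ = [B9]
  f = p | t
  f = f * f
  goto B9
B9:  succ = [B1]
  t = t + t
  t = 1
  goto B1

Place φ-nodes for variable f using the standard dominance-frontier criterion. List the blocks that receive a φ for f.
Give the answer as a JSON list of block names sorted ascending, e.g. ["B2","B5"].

idom tree: B1←B0 B2←B1 B3←B2 B4←B2 B5←B1 B6←B1 B7←B1 B8←B1 B9←B1
Dom at joins:
  B1: preds {B0,B9}: {B0} ∩ {B0,B1,B9} = {B0}; idom=B0
  B5: preds {B1,B4}: {B0,B1} ∩ {B0,B1,B2,B4} = {B0,B1}; idom=B1
  B6: preds {B1,B3,B5}: {B0,B1} ∩ {B0,B1,B2,B3} ∩ {B0,B1,B5} = {B0,B1}; idom=B1
  B7: preds {B5,B6}: {B0,B1,B5} ∩ {B0,B1,B6} = {B0,B1}; idom=B1
  B8: preds {B5,B6}: {B0,B1,B5} ∩ {B0,B1,B6} = {B0,B1}; idom=B1
  B9: preds {B7,B8}: {B0,B1,B7} ∩ {B0,B1,B8} = {B0,B1}; idom=B1

DF derivation:
  join B1 pred B0: · stop@B0
  join B1 pred B9: B9→B1 stop@B0
  join B5 pred B1: · stop@B1
  join B5 pred B4: B4→B2 stop@B1
  join B6 pred B1: · stop@B1
  join B6 pred B3: B3→B2 stop@B1
  join B6 pred B5: B5 stop@B1
  join B7 pred B5: B5 stop@B1
  join B7 pred B6: B6 stop@B1
  join B8 pred B5: B5 stop@B1
  join B8 pred B6: B6 stop@B1
  join B9 pred B7: B7 stop@B1
  join B9 pred B8: B8 stop@B1
  DF(B0)=∅
  DF(B1)={B1}
  DF(B2)={B5,B6}
  DF(B3)={B6}
  DF(B4)={B5}
  DF(B5)={B6,B7,B8}
  DF(B6)={B7,B8}
  DF(B7)={B9}
  DF(B8)={B9}
  DF(B9)={B1}

φ for f: defs {B1,B5,B6,B7,B8}
  DF⁺ = {B1,B6,B7,B8,B9}

Answer: ["B1", "B6", "B7", "B8", "B9"]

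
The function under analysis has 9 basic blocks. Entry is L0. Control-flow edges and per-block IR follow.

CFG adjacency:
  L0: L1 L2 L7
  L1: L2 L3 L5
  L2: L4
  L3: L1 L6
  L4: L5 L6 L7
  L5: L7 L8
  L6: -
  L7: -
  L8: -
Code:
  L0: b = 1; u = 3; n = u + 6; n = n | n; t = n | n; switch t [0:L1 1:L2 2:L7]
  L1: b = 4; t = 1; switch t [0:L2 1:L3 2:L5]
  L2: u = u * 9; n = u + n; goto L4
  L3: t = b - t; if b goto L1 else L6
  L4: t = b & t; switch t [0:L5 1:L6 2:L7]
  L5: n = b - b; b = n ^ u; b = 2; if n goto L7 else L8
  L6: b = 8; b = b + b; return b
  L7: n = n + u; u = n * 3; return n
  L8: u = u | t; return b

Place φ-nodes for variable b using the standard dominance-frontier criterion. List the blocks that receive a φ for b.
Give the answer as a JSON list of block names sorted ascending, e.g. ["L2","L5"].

Answer: ["L1", "L2", "L5", "L6", "L7"]

Derivation:
idom tree: L1←L0 L2←L0 L3←L1 L4←L2 L5←L0 L6←L0 L7←L0 L8←L5
Dom∩ at merges:
  L1: preds {L0,L3}: {L0} ∩ {L0,L1,L3} = {L0}; idom=L0
  L2: preds {L0,L1}: {L0} ∩ {L0,L1} = {L0}; idom=L0
  L5: preds {L1,L4}: {L0,L1} ∩ {L0,L2,L4} = {L0}; idom=L0
  L6: preds {L3,L4}: {L0,L1,L3} ∩ {L0,L2,L4} = {L0}; idom=L0
  L7: preds {L0,L4,L5}: {L0} ∩ {L0,L2,L4} ∩ {L0,L5} = {L0}; idom=L0

DF derivation:
  L1←L0: walk · to L0
  L1←L3: walk L3→L1 to L0
  L2←L0: walk · to L0
  L2←L1: walk L1 to L0
  L5←L1: walk L1 to L0
  L5←L4: walk L4→L2 to L0
  L6←L3: walk L3→L1 to L0
  L6←L4: walk L4→L2 to L0
  L7←L0: walk · to L0
  L7←L4: walk L4→L2 to L0
  L7←L5: walk L5 to L0
  DF(L0)=∅
  DF(L1)={L1,L2,L5,L6}
  DF(L2)={L5,L6,L7}
  DF(L3)={L1,L6}
  DF(L4)={L5,L6,L7}
  DF(L5)={L7}
  DF(L6)=∅
  DF(L7)=∅
  DF(L8)=∅

φ for b: defs {L0,L1,L5,L6}
  DF⁺ = {L1,L2,L5,L6,L7}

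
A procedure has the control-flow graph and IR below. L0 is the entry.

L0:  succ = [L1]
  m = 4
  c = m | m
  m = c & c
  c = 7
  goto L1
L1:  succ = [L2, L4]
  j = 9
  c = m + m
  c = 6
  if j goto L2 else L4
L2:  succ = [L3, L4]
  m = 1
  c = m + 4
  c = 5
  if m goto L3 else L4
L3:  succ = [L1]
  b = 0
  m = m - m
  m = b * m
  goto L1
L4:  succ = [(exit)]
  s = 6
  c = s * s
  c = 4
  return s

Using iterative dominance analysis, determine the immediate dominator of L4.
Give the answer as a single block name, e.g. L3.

Answer: L1

Working:
idom tree: L1←L0 L2←L1 L3←L2 L4←L1
Join-block Dom:
  L1: preds {L0,L3}: {L0} ∩ {L0,L1,L2,L3} = {L0}; idom=L0
  L4: preds {L1,L2}: {L0,L1} ∩ {L0,L1,L2} = {L0,L1}; idom=L1

idom(L4) = L1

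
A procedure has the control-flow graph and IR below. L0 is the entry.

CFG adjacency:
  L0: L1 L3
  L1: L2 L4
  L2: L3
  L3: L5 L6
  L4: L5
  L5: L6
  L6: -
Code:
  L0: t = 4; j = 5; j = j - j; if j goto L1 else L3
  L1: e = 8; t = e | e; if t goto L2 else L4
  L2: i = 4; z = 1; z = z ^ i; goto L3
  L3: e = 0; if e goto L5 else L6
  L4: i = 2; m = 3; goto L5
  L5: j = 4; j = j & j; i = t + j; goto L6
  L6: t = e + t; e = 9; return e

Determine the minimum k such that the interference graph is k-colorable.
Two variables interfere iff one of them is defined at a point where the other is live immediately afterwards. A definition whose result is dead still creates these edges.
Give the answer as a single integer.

Answer: 3

Working:
Per-block:
  L0: def={j,t} ue=∅
  L1: def={e,t} ue=∅
  L2: def={i,z} ue=∅
  L3: def={e} ue=∅
  L4: def={i,m} ue=∅
  L5: def={i,j} ue={t}
  L6: def={e,t} ue={e,t}

Liveness:
  live L0: ∅→{t}
  live L1: ∅→{e,t}
  live L2: {t}→{t}
  live L3: {t}→{e,t}
  live L4: {e,t}→{e,t}
  live L5: {e,t}→{e,t}
  live L6: {e,t}→∅

Interference:
  e: {i,j,m,t}
  i: {e,t,z}
  j: {e,t}
  m: {e,t}
  t: {e,i,j,m,z}
  z: {i,t}

Registers:
  clique {e,i,t} ⇒ need ≥ 3
  3-colouring: r0={t}  r1={e,z}  r2={i,j,m}
  χ = 3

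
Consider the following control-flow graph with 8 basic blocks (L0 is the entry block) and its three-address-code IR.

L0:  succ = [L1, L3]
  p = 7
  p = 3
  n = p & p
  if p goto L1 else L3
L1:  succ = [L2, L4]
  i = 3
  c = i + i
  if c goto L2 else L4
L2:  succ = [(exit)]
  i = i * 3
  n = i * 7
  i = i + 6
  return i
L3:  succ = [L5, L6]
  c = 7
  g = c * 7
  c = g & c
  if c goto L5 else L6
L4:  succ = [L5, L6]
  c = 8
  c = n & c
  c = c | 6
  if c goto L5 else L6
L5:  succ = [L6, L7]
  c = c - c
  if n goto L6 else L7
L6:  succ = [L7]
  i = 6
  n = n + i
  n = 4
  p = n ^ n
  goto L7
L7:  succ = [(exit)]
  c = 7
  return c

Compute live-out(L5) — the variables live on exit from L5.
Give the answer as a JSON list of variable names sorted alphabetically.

def/use:
  L0 def {n,p} use ∅
  L1 def {c,i} use ∅
  L2 def {i,n} use {i}
  L3 def {c,g} use ∅
  L4 def {c} use {n}
  L5 def {c} use {c,n}
  L6 def {i,n,p} use {n}
  L7 def {c} use ∅

Liveness:
  live L0: ∅→{n}
  live L1: {n}→{i,n}
  live L2: {i}→∅
  live L3: {n}→{c,n}
  live L4: {n}→{c,n}
  live L5: {c,n}→{n}
  live L6: {n}→∅
  live L7: ∅→∅

live-out(L5) = ["n"]

Answer: ["n"]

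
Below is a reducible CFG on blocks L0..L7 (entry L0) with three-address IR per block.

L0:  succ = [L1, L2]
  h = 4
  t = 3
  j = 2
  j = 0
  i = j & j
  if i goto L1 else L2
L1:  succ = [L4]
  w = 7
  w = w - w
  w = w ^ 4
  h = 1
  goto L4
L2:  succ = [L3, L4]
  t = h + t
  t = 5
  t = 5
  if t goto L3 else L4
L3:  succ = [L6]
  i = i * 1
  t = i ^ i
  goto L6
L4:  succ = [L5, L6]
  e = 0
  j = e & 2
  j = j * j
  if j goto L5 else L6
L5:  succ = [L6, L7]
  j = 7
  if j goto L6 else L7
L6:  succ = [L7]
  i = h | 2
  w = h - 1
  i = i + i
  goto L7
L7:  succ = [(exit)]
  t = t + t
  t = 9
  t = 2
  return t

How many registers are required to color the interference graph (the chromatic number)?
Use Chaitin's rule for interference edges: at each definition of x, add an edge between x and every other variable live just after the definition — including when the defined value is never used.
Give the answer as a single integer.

Answer: 3

Analysis:
def/use:
  L0: def={h,i,j,t} ue=∅
  L1: def={h,w} ue=∅
  L2: def={t} ue={h,t}
  L3: def={i,t} ue={i}
  L4: def={e,j} ue=∅
  L5: def={j} ue=∅
  L6: def={i,w} ue={h}
  L7: def={t} ue={t}

Backward fixpoint:
  L0 li=∅ lo={h,i,t}
  L1 li={t} lo={h,t}
  L2 li={h,i,t} lo={h,i,t}
  L3 li={h,i} lo={h,t}
  L4 li={h,t} lo={h,t}
  L5 li={h,t} lo={h,t}
  L6 li={h,t} lo={t}
  L7 li={t} lo=∅

Interference:
  e: {h,t}
  h: {e,i,j,t}
  i: {h,t,w}
  j: {h,t}
  t: {e,h,i,j,w}
  w: {i,t}

Colouring:
  clique {e,h,t} ⇒ need ≥ 3
  3-colouring: r0={t}  r1={h,w}  r2={e,i,j}
  χ = 3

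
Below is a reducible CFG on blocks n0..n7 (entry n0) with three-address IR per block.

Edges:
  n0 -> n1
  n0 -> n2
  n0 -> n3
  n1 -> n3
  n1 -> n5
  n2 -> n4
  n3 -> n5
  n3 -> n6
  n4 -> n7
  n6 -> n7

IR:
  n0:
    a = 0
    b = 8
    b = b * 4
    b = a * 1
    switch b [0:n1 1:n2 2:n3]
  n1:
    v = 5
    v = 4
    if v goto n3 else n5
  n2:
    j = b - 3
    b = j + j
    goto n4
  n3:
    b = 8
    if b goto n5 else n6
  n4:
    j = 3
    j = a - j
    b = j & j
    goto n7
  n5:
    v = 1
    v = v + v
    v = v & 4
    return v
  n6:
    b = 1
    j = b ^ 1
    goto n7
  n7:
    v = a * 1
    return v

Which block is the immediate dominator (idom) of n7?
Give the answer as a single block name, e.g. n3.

idom tree: n1←n0 n2←n0 n3←n0 n4←n2 n5←n0 n6←n3 n7←n0
Join-block Dom:
  n3: preds {n0,n1}: {n0} ∩ {n0,n1} = {n0}; idom=n0
  n5: preds {n1,n3}: {n0,n1} ∩ {n0,n3} = {n0}; idom=n0
  n7: preds {n4,n6}: {n0,n2,n4} ∩ {n0,n3,n6} = {n0}; idom=n0

idom(n7) = n0

Answer: n0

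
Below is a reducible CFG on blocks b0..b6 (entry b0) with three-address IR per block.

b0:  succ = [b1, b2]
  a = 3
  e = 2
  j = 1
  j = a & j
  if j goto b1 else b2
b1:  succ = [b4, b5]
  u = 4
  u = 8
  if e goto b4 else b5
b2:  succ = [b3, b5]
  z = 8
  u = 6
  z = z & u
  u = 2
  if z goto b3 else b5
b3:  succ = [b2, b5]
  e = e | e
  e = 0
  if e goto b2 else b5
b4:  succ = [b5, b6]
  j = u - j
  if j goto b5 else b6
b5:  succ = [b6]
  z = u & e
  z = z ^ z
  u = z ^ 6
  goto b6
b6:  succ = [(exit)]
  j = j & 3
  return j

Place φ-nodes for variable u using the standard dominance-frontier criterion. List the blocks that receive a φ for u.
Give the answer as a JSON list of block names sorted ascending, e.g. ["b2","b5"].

Answer: ["b2", "b5", "b6"]

Working:
idom tree: b1←b0 b2←b0 b3←b2 b4←b1 b5←b0 b6←b0
Dom∩ at merges:
  b2: preds {b0,b3}: {b0} ∩ {b0,b2,b3} = {b0}; idom=b0
  b5: preds {b1,b2,b3,b4}: {b0,b1} ∩ {b0,b2} ∩ {b0,b2,b3} ∩ {b0,b1,b4} = {b0}; idom=b0
  b6: preds {b4,b5}: {b0,b1,b4} ∩ {b0,b5} = {b0}; idom=b0

Frontier:
  b2←b0: walk · to b0
  b2←b3: walk b3→b2 to b0
  b5←b1: walk b1 to b0
  b5←b2: walk b2 to b0
  b5←b3: walk b3→b2 to b0
  b5←b4: walk b4→b1 to b0
  b6←b4: walk b4→b1 to b0
  b6←b5: walk b5 to b0
  DF(b0)=∅
  DF(b1)={b5,b6}
  DF(b2)={b2,b5}
  DF(b3)={b2,b5}
  DF(b4)={b5,b6}
  DF(b5)={b6}
  DF(b6)=∅

φ for u: defs {b1,b2,b5}
  DF⁺ = {b2,b5,b6}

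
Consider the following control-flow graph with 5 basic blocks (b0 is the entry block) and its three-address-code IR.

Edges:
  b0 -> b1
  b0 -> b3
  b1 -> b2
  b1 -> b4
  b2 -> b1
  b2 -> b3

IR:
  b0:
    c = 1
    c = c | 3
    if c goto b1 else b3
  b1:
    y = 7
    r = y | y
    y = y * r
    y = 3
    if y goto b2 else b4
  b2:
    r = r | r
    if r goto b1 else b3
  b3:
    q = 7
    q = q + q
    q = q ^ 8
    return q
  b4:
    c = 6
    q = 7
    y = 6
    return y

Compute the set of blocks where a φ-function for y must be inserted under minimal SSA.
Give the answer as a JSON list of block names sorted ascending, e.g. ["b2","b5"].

idom tree: b1←b0 b2←b1 b3←b0 b4←b1
Dom∩ at merges:
  b1: preds {b0,b2}: {b0} ∩ {b0,b1,b2} = {b0}; idom=b0
  b3: preds {b0,b2}: {b0} ∩ {b0,b1,b2} = {b0}; idom=b0

Frontier:
  b1←b0: walk · to b0
  b1←b2: walk b2→b1 to b0
  b3←b0: walk · to b0
  b3←b2: walk b2→b1 to b0
  DF(b0)=∅
  DF(b1)={b1,b3}
  DF(b2)={b1,b3}
  DF(b3)=∅
  DF(b4)=∅

φ for y: defs {b1,b4}
  DF⁺ = {b1,b3}

Answer: ["b1", "b3"]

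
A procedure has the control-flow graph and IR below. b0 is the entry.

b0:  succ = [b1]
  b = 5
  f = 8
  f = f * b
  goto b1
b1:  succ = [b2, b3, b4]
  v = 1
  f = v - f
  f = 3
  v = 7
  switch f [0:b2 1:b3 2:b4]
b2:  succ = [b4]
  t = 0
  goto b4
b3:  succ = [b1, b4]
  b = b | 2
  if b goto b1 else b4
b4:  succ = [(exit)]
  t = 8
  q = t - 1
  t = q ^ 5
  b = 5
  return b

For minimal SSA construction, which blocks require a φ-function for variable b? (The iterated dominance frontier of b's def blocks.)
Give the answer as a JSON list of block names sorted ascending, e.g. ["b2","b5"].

Answer: ["b1", "b4"]

Working:
idom tree: b1←b0 b2←b1 b3←b1 b4←b1
Dom at joins:
  b1: preds {b0,b3}: {b0} ∩ {b0,b1,b3} = {b0}; idom=b0
  b4: preds {b1,b2,b3}: {b0,b1} ∩ {b0,b1,b2} ∩ {b0,b1,b3} = {b0,b1}; idom=b1

DF walk-up:
  b1←b0: walk · to b0
  b1←b3: walk b3→b1 to b0
  b4←b1: walk · to b1
  b4←b2: walk b2 to b1
  b4←b3: walk b3 to b1
  b0: DF=∅
  b1: DF={b1}
  b2: DF={b4}
  b3: DF={b1,b4}
  b4: DF=∅

φ for b: defs {b0,b3,b4}
  DF⁺ = {b1,b4}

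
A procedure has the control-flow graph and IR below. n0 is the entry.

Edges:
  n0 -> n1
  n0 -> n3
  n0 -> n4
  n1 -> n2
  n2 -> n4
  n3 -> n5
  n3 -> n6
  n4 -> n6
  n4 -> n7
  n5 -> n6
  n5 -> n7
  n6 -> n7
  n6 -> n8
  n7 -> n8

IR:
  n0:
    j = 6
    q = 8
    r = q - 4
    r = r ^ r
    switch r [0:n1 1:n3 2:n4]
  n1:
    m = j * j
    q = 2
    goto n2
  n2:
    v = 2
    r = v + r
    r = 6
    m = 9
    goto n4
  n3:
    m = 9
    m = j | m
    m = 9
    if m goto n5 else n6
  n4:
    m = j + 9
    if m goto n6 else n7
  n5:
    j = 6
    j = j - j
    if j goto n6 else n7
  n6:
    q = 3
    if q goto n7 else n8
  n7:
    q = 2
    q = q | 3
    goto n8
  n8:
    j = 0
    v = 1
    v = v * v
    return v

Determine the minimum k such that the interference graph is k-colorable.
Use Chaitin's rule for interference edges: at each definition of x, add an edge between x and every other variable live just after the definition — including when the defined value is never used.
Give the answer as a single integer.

Answer: 3

Working:
def/use:
  n0 def {j,q,r} use ∅
  n1 def {m,q} use {j}
  n2 def {m,r,v} use {r}
  n3 def {m} use {j}
  n4 def {m} use {j}
  n5 def {j} use ∅
  n6 def {q} use ∅
  n7 def {q} use ∅
  n8 def {j,v} use ∅

Liveness:
  n0 li=∅ lo={j,r}
  n1 li={j,r} lo={j,r}
  n2 li={j,r} lo={j}
  n3 li={j} lo=∅
  n4 li={j} lo=∅
  n5 li=∅ lo=∅
  n6 li=∅ lo=∅
  n7 li=∅ lo=∅
  n8 li=∅ lo=∅

Conflict graph:
  j↔{m,q,r,v}
  m↔{j,r}
  q↔{j,r}
  r↔{j,m,q,v}
  v↔{j,r}

Chromatic number:
  {j,m,r} pairwise interfere (3-clique) ⇒ χ ≥ 3
  assign j→R0 m→R2 q→R2 r→R1 v→R2 — no edge inside a register ⇒ χ ≤ 3
  χ = 3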